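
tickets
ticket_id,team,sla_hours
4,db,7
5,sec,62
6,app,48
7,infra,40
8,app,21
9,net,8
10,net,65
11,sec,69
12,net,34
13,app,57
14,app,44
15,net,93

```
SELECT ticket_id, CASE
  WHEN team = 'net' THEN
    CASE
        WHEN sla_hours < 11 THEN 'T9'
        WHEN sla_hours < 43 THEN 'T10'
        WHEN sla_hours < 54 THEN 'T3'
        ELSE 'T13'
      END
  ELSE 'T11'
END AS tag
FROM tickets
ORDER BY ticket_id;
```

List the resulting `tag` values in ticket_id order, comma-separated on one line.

ticket_id=4: team='db' → outer ELSE → T11
ticket_id=5: team='sec' → outer ELSE → T11
ticket_id=6: team='app' → outer ELSE → T11
ticket_id=7: team='infra' → outer ELSE → T11
ticket_id=8: team='app' → outer ELSE → T11
ticket_id=9: team='net' → inner[sla_hours < 11] → T9
ticket_id=10: team='net' → inner[ELSE] → T13
ticket_id=11: team='sec' → outer ELSE → T11
ticket_id=12: team='net' → inner[sla_hours < 43] → T10
ticket_id=13: team='app' → outer ELSE → T11
ticket_id=14: team='app' → outer ELSE → T11
ticket_id=15: team='net' → inner[ELSE] → T13

T11, T11, T11, T11, T11, T9, T13, T11, T10, T11, T11, T13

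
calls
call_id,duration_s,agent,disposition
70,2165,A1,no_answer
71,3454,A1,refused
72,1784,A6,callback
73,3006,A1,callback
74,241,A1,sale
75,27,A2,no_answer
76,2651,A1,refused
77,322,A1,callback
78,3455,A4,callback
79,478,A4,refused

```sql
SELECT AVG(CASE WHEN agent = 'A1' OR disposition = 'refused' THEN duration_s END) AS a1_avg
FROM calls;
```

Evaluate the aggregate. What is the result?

1759.5714285714

call_id=70: ✓ → 2165
call_id=71: ✓ → 3454
call_id=72: ✗
call_id=73: ✓ → 3006
call_id=74: ✓ → 241
call_id=75: ✗
call_id=76: ✓ → 2651
call_id=77: ✓ → 322
call_id=78: ✗
call_id=79: ✓ → 478
a1_avg = (2165 + 3454 + 3006 + 241 + 2651 + 322 + 478) / 7 = 1759.5714285714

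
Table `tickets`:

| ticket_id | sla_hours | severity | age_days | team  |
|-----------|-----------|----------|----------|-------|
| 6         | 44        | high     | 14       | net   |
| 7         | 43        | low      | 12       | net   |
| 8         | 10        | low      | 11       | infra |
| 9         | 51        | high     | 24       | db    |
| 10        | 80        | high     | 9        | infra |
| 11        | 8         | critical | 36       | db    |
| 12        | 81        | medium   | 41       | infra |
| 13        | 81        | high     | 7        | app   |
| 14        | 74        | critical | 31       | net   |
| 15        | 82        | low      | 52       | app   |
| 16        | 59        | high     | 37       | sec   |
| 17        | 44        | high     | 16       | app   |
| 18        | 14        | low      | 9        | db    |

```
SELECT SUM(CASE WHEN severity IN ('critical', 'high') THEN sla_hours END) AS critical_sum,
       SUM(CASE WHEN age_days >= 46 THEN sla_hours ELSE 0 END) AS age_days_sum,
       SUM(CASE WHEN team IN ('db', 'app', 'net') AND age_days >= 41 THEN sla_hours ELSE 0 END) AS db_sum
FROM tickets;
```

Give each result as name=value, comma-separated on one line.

[critical_sum: severity IN ('critical', 'high')]
ticket_id=6: ✓ → 44
ticket_id=7: ✗
ticket_id=8: ✗
ticket_id=9: ✓ → 51
ticket_id=10: ✓ → 80
ticket_id=11: ✓ → 8
ticket_id=12: ✗
ticket_id=13: ✓ → 81
ticket_id=14: ✓ → 74
ticket_id=15: ✗
ticket_id=16: ✓ → 59
ticket_id=17: ✓ → 44
ticket_id=18: ✗
critical_sum = 44 + 51 + 80 + 8 + 81 + 74 + 59 + 44 = 441
—
[age_days_sum: age_days >= 46]
ticket_id=6: ✗
ticket_id=7: ✗
ticket_id=8: ✗
ticket_id=9: ✗
ticket_id=10: ✗
ticket_id=11: ✗
ticket_id=12: ✗
ticket_id=13: ✗
ticket_id=14: ✗
ticket_id=15: ✓ → 82
ticket_id=16: ✗
ticket_id=17: ✗
ticket_id=18: ✗
age_days_sum = 82
—
[db_sum: team IN ('db', 'app', 'net') AND age_days >= 41]
ticket_id=6: ✗
ticket_id=7: ✗
ticket_id=8: ✗
ticket_id=9: ✗
ticket_id=10: ✗
ticket_id=11: ✗
ticket_id=12: ✗
ticket_id=13: ✗
ticket_id=14: ✗
ticket_id=15: ✓ → 82
ticket_id=16: ✗
ticket_id=17: ✗
ticket_id=18: ✗
db_sum = 82

critical_sum=441, age_days_sum=82, db_sum=82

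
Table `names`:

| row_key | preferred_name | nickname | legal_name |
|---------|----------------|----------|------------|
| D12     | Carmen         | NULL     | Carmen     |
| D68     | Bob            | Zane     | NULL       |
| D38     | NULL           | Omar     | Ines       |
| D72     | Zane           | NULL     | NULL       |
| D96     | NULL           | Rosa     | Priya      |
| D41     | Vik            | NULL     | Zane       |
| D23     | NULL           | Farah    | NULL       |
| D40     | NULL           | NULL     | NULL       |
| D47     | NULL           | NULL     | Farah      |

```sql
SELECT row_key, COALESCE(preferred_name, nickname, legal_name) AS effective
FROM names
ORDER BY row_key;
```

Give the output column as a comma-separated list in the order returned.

row_key=D12: preferred_name=Carmen → Carmen
row_key=D23: preferred_name=NULL, nickname=Farah → Farah
row_key=D38: preferred_name=NULL, nickname=Omar → Omar
row_key=D40: preferred_name=NULL, nickname=NULL, legal_name=NULL (all NULL) → NULL
row_key=D41: preferred_name=Vik → Vik
row_key=D47: preferred_name=NULL, nickname=NULL, legal_name=Farah → Farah
row_key=D68: preferred_name=Bob → Bob
row_key=D72: preferred_name=Zane → Zane
row_key=D96: preferred_name=NULL, nickname=Rosa → Rosa

Carmen, Farah, Omar, NULL, Vik, Farah, Bob, Zane, Rosa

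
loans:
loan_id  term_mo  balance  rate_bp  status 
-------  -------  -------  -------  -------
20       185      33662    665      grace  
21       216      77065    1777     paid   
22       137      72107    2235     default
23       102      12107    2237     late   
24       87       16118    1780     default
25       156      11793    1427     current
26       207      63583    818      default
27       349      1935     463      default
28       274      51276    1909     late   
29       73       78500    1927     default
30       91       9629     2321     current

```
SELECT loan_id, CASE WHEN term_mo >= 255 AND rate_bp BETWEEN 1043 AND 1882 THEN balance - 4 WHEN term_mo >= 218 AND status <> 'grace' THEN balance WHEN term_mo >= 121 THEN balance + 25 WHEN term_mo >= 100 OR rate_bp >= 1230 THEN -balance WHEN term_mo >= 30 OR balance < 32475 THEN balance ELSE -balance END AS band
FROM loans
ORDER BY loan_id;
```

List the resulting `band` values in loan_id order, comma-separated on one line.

loan_id=20: term_mo >= 121 → 33687
loan_id=21: term_mo >= 121 → 77090
loan_id=22: term_mo >= 121 → 72132
loan_id=23: term_mo >= 100 OR rate_bp >= 1230 → -12107
loan_id=24: term_mo >= 100 OR rate_bp >= 1230 → -16118
loan_id=25: term_mo >= 121 → 11818
loan_id=26: term_mo >= 121 → 63608
loan_id=27: term_mo >= 218 AND status <> 'grace' → 1935
loan_id=28: term_mo >= 218 AND status <> 'grace' → 51276
loan_id=29: term_mo >= 100 OR rate_bp >= 1230 → -78500
loan_id=30: term_mo >= 100 OR rate_bp >= 1230 → -9629

33687, 77090, 72132, -12107, -16118, 11818, 63608, 1935, 51276, -78500, -9629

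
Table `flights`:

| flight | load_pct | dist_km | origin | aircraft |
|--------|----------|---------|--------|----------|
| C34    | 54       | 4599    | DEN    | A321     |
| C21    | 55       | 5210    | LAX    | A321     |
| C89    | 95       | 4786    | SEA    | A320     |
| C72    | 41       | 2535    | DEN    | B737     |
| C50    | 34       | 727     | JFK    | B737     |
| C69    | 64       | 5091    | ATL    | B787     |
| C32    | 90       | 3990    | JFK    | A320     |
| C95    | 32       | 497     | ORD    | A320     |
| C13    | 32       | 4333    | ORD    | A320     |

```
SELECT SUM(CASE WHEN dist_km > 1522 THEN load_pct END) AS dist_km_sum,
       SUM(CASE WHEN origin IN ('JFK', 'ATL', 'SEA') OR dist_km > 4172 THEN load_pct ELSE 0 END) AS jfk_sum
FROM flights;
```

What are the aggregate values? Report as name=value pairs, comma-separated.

dist_km_sum=431, jfk_sum=424

[dist_km_sum: dist_km > 1522]
flight=C34: ✓ → 54
flight=C21: ✓ → 55
flight=C89: ✓ → 95
flight=C72: ✓ → 41
flight=C50: ✗
flight=C69: ✓ → 64
flight=C32: ✓ → 90
flight=C95: ✗
flight=C13: ✓ → 32
dist_km_sum = 54 + 55 + 95 + 41 + 64 + 90 + 32 = 431
—
[jfk_sum: origin IN ('JFK', 'ATL', 'SEA') OR dist_km > 4172]
flight=C34: ✓ → 54
flight=C21: ✓ → 55
flight=C89: ✓ → 95
flight=C72: ✗
flight=C50: ✓ → 34
flight=C69: ✓ → 64
flight=C32: ✓ → 90
flight=C95: ✗
flight=C13: ✓ → 32
jfk_sum = 54 + 55 + 95 + 34 + 64 + 90 + 32 = 424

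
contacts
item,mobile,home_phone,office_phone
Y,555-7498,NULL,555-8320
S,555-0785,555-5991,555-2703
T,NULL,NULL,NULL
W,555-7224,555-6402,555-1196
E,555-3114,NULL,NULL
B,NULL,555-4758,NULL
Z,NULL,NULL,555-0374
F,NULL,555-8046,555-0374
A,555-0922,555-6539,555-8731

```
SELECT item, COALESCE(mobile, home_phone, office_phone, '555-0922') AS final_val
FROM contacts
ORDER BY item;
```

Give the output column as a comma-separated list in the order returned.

555-0922, 555-4758, 555-3114, 555-8046, 555-0785, 555-0922, 555-7224, 555-7498, 555-0374

item=A: mobile=555-0922 → 555-0922
item=B: mobile=NULL, home_phone=555-4758 → 555-4758
item=E: mobile=555-3114 → 555-3114
item=F: mobile=NULL, home_phone=555-8046 → 555-8046
item=S: mobile=555-0785 → 555-0785
item=T: mobile=NULL, home_phone=NULL, office_phone=NULL, → literal 555-0922 → 555-0922
item=W: mobile=555-7224 → 555-7224
item=Y: mobile=555-7498 → 555-7498
item=Z: mobile=NULL, home_phone=NULL, office_phone=555-0374 → 555-0374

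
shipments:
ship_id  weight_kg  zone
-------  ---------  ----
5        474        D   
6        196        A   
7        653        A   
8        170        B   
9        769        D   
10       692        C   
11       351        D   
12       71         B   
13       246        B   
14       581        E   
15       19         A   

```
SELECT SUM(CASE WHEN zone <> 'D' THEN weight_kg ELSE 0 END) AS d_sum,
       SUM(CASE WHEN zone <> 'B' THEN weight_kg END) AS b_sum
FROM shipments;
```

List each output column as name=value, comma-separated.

[d_sum: zone <> 'D']
ship_id=5: ✗
ship_id=6: ✓ → 196
ship_id=7: ✓ → 653
ship_id=8: ✓ → 170
ship_id=9: ✗
ship_id=10: ✓ → 692
ship_id=11: ✗
ship_id=12: ✓ → 71
ship_id=13: ✓ → 246
ship_id=14: ✓ → 581
ship_id=15: ✓ → 19
d_sum = 196 + 653 + 170 + 692 + 71 + 246 + 581 + 19 = 2628
—
[b_sum: zone <> 'B']
ship_id=5: ✓ → 474
ship_id=6: ✓ → 196
ship_id=7: ✓ → 653
ship_id=8: ✗
ship_id=9: ✓ → 769
ship_id=10: ✓ → 692
ship_id=11: ✓ → 351
ship_id=12: ✗
ship_id=13: ✗
ship_id=14: ✓ → 581
ship_id=15: ✓ → 19
b_sum = 474 + 196 + 653 + 769 + 692 + 351 + 581 + 19 = 3735

d_sum=2628, b_sum=3735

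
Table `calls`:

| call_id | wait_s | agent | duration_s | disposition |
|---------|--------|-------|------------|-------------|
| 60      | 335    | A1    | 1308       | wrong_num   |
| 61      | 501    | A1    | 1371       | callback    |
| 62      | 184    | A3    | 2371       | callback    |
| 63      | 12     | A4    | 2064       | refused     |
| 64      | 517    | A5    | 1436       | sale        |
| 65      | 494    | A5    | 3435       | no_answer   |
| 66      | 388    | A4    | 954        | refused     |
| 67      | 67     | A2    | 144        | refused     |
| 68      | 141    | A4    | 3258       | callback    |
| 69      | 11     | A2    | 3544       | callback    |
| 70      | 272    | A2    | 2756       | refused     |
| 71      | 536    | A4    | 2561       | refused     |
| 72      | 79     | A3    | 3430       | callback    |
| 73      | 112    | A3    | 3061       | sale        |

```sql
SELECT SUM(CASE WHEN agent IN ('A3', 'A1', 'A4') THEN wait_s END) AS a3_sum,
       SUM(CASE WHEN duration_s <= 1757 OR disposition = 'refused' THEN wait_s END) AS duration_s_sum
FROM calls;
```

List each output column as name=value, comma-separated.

[a3_sum: agent IN ('A3', 'A1', 'A4')]
call_id=60: ✓ → 335
call_id=61: ✓ → 501
call_id=62: ✓ → 184
call_id=63: ✓ → 12
call_id=64: ✗
call_id=65: ✗
call_id=66: ✓ → 388
call_id=67: ✗
call_id=68: ✓ → 141
call_id=69: ✗
call_id=70: ✗
call_id=71: ✓ → 536
call_id=72: ✓ → 79
call_id=73: ✓ → 112
a3_sum = 335 + 501 + 184 + 12 + 388 + 141 + 536 + 79 + 112 = 2288
—
[duration_s_sum: duration_s <= 1757 OR disposition = 'refused']
call_id=60: ✓ → 335
call_id=61: ✓ → 501
call_id=62: ✗
call_id=63: ✓ → 12
call_id=64: ✓ → 517
call_id=65: ✗
call_id=66: ✓ → 388
call_id=67: ✓ → 67
call_id=68: ✗
call_id=69: ✗
call_id=70: ✓ → 272
call_id=71: ✓ → 536
call_id=72: ✗
call_id=73: ✗
duration_s_sum = 335 + 501 + 12 + 517 + 388 + 67 + 272 + 536 = 2628

a3_sum=2288, duration_s_sum=2628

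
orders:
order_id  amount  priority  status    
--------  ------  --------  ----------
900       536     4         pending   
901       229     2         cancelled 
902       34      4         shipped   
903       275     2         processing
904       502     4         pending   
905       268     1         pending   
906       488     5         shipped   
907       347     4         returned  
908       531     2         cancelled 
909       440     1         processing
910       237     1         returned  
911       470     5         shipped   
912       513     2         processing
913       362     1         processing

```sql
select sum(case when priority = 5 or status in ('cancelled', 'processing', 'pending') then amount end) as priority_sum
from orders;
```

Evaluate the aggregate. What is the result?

4614

order_id=900: ✓ → 536
order_id=901: ✓ → 229
order_id=902: ✗
order_id=903: ✓ → 275
order_id=904: ✓ → 502
order_id=905: ✓ → 268
order_id=906: ✓ → 488
order_id=907: ✗
order_id=908: ✓ → 531
order_id=909: ✓ → 440
order_id=910: ✗
order_id=911: ✓ → 470
order_id=912: ✓ → 513
order_id=913: ✓ → 362
priority_sum = 536 + 229 + 275 + 502 + 268 + 488 + 531 + 440 + 470 + 513 + 362 = 4614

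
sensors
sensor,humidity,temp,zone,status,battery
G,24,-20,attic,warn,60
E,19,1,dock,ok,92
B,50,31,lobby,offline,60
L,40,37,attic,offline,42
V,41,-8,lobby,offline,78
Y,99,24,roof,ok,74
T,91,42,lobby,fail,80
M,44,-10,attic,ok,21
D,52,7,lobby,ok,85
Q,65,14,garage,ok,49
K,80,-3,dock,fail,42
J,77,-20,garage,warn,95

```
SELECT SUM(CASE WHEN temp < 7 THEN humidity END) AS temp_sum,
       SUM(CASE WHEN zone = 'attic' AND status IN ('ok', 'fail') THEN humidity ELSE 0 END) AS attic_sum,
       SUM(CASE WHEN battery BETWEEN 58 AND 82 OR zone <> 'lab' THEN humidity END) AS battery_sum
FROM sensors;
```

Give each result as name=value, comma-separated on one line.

temp_sum=285, attic_sum=44, battery_sum=682

[temp_sum: temp < 7]
sensor=G: ✓ → 24
sensor=E: ✓ → 19
sensor=B: ✗
sensor=L: ✗
sensor=V: ✓ → 41
sensor=Y: ✗
sensor=T: ✗
sensor=M: ✓ → 44
sensor=D: ✗
sensor=Q: ✗
sensor=K: ✓ → 80
sensor=J: ✓ → 77
temp_sum = 24 + 19 + 41 + 44 + 80 + 77 = 285
—
[attic_sum: zone = 'attic' AND status IN ('ok', 'fail')]
sensor=G: ✗
sensor=E: ✗
sensor=B: ✗
sensor=L: ✗
sensor=V: ✗
sensor=Y: ✗
sensor=T: ✗
sensor=M: ✓ → 44
sensor=D: ✗
sensor=Q: ✗
sensor=K: ✗
sensor=J: ✗
attic_sum = 44
—
[battery_sum: battery BETWEEN 58 AND 82 OR zone <> 'lab']
sensor=G: ✓ → 24
sensor=E: ✓ → 19
sensor=B: ✓ → 50
sensor=L: ✓ → 40
sensor=V: ✓ → 41
sensor=Y: ✓ → 99
sensor=T: ✓ → 91
sensor=M: ✓ → 44
sensor=D: ✓ → 52
sensor=Q: ✓ → 65
sensor=K: ✓ → 80
sensor=J: ✓ → 77
battery_sum = 24 + 19 + 50 + 40 + 41 + 99 + 91 + 44 + 52 + 65 + 80 + 77 = 682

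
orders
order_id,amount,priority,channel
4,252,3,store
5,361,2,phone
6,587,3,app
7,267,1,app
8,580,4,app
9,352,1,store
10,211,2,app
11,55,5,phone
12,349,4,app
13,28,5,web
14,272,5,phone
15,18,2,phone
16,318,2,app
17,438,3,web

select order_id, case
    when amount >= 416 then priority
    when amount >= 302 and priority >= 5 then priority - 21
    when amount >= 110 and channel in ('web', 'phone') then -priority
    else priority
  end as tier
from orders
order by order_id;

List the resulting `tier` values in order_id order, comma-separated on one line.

3, -2, 3, 1, 4, 1, 2, 5, 4, 5, -5, 2, 2, 3

order_id=4: ELSE → 3
order_id=5: amount >= 110 and channel in ('web', 'phone') → -2
order_id=6: amount >= 416 → 3
order_id=7: ELSE → 1
order_id=8: amount >= 416 → 4
order_id=9: ELSE → 1
order_id=10: ELSE → 2
order_id=11: ELSE → 5
order_id=12: ELSE → 4
order_id=13: ELSE → 5
order_id=14: amount >= 110 and channel in ('web', 'phone') → -5
order_id=15: ELSE → 2
order_id=16: ELSE → 2
order_id=17: amount >= 416 → 3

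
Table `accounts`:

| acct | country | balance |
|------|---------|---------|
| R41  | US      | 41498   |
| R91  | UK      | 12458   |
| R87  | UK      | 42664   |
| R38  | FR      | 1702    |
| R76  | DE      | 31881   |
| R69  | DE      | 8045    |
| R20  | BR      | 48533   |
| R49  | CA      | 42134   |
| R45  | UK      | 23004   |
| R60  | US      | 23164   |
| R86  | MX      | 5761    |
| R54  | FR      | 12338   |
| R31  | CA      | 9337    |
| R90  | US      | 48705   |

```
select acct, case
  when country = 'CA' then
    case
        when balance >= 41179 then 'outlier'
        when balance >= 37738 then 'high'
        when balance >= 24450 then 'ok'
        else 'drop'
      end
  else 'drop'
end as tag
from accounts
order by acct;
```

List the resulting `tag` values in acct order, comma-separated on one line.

acct=R20: country='BR' → outer ELSE → drop
acct=R31: country='CA' → inner[ELSE] → drop
acct=R38: country='FR' → outer ELSE → drop
acct=R41: country='US' → outer ELSE → drop
acct=R45: country='UK' → outer ELSE → drop
acct=R49: country='CA' → inner[balance >= 41179] → outlier
acct=R54: country='FR' → outer ELSE → drop
acct=R60: country='US' → outer ELSE → drop
acct=R69: country='DE' → outer ELSE → drop
acct=R76: country='DE' → outer ELSE → drop
acct=R86: country='MX' → outer ELSE → drop
acct=R87: country='UK' → outer ELSE → drop
acct=R90: country='US' → outer ELSE → drop
acct=R91: country='UK' → outer ELSE → drop

drop, drop, drop, drop, drop, outlier, drop, drop, drop, drop, drop, drop, drop, drop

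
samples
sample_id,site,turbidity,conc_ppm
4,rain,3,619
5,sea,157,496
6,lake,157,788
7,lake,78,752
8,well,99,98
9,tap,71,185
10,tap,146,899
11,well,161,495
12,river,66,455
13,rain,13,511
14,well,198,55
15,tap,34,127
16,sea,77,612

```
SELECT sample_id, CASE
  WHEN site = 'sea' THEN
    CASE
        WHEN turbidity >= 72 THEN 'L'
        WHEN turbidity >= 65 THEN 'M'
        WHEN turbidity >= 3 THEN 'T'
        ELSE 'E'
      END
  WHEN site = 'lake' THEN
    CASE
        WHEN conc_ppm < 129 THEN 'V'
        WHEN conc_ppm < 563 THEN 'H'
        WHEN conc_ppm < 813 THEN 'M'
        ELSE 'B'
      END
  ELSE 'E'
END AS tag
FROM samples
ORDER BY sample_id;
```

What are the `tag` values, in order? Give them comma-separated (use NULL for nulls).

E, L, M, M, E, E, E, E, E, E, E, E, L

sample_id=4: site='rain' → outer ELSE → E
sample_id=5: site='sea' → inner[turbidity >= 72] → L
sample_id=6: site='lake' → inner[conc_ppm < 813] → M
sample_id=7: site='lake' → inner[conc_ppm < 813] → M
sample_id=8: site='well' → outer ELSE → E
sample_id=9: site='tap' → outer ELSE → E
sample_id=10: site='tap' → outer ELSE → E
sample_id=11: site='well' → outer ELSE → E
sample_id=12: site='river' → outer ELSE → E
sample_id=13: site='rain' → outer ELSE → E
sample_id=14: site='well' → outer ELSE → E
sample_id=15: site='tap' → outer ELSE → E
sample_id=16: site='sea' → inner[turbidity >= 72] → L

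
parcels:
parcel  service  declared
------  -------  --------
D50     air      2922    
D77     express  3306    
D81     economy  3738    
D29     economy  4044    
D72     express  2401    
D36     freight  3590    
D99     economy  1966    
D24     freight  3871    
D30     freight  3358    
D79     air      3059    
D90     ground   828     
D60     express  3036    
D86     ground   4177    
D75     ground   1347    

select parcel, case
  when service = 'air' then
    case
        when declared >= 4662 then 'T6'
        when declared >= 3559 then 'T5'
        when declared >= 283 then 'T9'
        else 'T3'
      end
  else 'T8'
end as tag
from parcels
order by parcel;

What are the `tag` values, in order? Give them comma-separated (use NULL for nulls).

T8, T8, T8, T8, T9, T8, T8, T8, T8, T9, T8, T8, T8, T8

parcel=D24: service='freight' → outer ELSE → T8
parcel=D29: service='economy' → outer ELSE → T8
parcel=D30: service='freight' → outer ELSE → T8
parcel=D36: service='freight' → outer ELSE → T8
parcel=D50: service='air' → inner[declared >= 283] → T9
parcel=D60: service='express' → outer ELSE → T8
parcel=D72: service='express' → outer ELSE → T8
parcel=D75: service='ground' → outer ELSE → T8
parcel=D77: service='express' → outer ELSE → T8
parcel=D79: service='air' → inner[declared >= 283] → T9
parcel=D81: service='economy' → outer ELSE → T8
parcel=D86: service='ground' → outer ELSE → T8
parcel=D90: service='ground' → outer ELSE → T8
parcel=D99: service='economy' → outer ELSE → T8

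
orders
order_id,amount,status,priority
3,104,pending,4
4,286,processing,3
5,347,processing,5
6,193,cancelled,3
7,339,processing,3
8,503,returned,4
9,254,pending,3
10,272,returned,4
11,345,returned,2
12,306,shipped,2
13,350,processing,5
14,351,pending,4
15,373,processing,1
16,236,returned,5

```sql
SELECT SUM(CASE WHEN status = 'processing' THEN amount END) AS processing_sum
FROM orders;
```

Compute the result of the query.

order_id=3: ✗
order_id=4: ✓ → 286
order_id=5: ✓ → 347
order_id=6: ✗
order_id=7: ✓ → 339
order_id=8: ✗
order_id=9: ✗
order_id=10: ✗
order_id=11: ✗
order_id=12: ✗
order_id=13: ✓ → 350
order_id=14: ✗
order_id=15: ✓ → 373
order_id=16: ✗
processing_sum = 286 + 347 + 339 + 350 + 373 = 1695

1695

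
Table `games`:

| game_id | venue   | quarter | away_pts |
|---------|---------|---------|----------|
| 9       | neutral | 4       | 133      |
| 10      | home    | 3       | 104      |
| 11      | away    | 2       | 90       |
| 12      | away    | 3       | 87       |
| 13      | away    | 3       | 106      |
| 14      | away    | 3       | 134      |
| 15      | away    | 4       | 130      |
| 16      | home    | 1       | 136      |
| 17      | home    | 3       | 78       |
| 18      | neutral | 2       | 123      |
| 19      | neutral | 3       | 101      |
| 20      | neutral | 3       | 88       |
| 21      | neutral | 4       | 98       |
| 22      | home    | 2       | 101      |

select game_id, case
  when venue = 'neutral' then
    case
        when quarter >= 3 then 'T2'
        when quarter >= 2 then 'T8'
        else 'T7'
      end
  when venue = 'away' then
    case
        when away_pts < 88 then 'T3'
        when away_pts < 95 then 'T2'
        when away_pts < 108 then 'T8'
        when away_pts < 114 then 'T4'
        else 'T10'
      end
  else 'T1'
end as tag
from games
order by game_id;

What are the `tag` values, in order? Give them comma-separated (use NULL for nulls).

game_id=9: venue='neutral' → inner[quarter >= 3] → T2
game_id=10: venue='home' → outer ELSE → T1
game_id=11: venue='away' → inner[away_pts < 95] → T2
game_id=12: venue='away' → inner[away_pts < 88] → T3
game_id=13: venue='away' → inner[away_pts < 108] → T8
game_id=14: venue='away' → inner[ELSE] → T10
game_id=15: venue='away' → inner[ELSE] → T10
game_id=16: venue='home' → outer ELSE → T1
game_id=17: venue='home' → outer ELSE → T1
game_id=18: venue='neutral' → inner[quarter >= 2] → T8
game_id=19: venue='neutral' → inner[quarter >= 3] → T2
game_id=20: venue='neutral' → inner[quarter >= 3] → T2
game_id=21: venue='neutral' → inner[quarter >= 3] → T2
game_id=22: venue='home' → outer ELSE → T1

T2, T1, T2, T3, T8, T10, T10, T1, T1, T8, T2, T2, T2, T1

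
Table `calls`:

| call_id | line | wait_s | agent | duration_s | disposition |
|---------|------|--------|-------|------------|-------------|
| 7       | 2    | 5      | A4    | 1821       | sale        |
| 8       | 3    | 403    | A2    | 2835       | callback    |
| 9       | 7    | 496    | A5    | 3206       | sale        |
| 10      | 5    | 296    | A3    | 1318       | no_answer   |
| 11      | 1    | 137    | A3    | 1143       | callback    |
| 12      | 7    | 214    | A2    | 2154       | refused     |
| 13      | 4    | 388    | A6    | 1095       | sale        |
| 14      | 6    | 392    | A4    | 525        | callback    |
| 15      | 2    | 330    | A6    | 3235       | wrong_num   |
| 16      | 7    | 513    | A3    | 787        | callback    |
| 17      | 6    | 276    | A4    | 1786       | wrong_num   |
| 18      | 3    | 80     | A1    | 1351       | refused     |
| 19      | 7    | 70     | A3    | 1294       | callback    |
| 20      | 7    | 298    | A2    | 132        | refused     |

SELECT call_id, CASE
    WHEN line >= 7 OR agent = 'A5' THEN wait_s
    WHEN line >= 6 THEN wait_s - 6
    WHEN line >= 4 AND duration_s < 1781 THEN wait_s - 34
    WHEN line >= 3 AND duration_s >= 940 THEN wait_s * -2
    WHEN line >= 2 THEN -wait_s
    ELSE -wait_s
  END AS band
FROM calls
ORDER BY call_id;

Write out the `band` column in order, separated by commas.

-5, -806, 496, 262, -137, 214, 354, 386, -330, 513, 270, -160, 70, 298

call_id=7: line >= 2 → -5
call_id=8: line >= 3 AND duration_s >= 940 → -806
call_id=9: line >= 7 OR agent = 'A5' → 496
call_id=10: line >= 4 AND duration_s < 1781 → 262
call_id=11: ELSE → -137
call_id=12: line >= 7 OR agent = 'A5' → 214
call_id=13: line >= 4 AND duration_s < 1781 → 354
call_id=14: line >= 6 → 386
call_id=15: line >= 2 → -330
call_id=16: line >= 7 OR agent = 'A5' → 513
call_id=17: line >= 6 → 270
call_id=18: line >= 3 AND duration_s >= 940 → -160
call_id=19: line >= 7 OR agent = 'A5' → 70
call_id=20: line >= 7 OR agent = 'A5' → 298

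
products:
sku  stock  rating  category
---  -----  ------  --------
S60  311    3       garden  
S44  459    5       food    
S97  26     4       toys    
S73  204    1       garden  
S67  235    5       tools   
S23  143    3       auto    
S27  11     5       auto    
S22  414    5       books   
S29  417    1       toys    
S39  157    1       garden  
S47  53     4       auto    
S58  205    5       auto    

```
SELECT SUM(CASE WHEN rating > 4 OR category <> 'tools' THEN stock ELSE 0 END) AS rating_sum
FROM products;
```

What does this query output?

sku=S60: ✓ → 311
sku=S44: ✓ → 459
sku=S97: ✓ → 26
sku=S73: ✓ → 204
sku=S67: ✓ → 235
sku=S23: ✓ → 143
sku=S27: ✓ → 11
sku=S22: ✓ → 414
sku=S29: ✓ → 417
sku=S39: ✓ → 157
sku=S47: ✓ → 53
sku=S58: ✓ → 205
rating_sum = 311 + 459 + 26 + 204 + 235 + 143 + 11 + 414 + 417 + 157 + 53 + 205 = 2635

2635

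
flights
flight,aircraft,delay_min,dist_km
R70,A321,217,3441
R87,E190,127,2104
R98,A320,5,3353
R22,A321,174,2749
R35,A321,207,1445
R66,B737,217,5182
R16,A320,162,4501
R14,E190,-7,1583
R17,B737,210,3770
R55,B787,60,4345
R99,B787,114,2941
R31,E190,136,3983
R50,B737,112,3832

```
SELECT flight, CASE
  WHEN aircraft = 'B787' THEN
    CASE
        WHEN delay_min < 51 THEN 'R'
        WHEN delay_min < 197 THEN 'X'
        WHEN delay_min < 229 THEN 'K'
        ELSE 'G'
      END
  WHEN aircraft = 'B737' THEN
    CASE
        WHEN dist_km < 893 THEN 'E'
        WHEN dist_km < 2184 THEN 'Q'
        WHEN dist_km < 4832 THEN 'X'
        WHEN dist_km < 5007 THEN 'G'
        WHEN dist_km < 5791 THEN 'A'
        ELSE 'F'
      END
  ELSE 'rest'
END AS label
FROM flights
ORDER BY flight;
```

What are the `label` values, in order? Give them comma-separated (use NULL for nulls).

flight=R14: aircraft='E190' → outer ELSE → rest
flight=R16: aircraft='A320' → outer ELSE → rest
flight=R17: aircraft='B737' → inner[dist_km < 4832] → X
flight=R22: aircraft='A321' → outer ELSE → rest
flight=R31: aircraft='E190' → outer ELSE → rest
flight=R35: aircraft='A321' → outer ELSE → rest
flight=R50: aircraft='B737' → inner[dist_km < 4832] → X
flight=R55: aircraft='B787' → inner[delay_min < 197] → X
flight=R66: aircraft='B737' → inner[dist_km < 5791] → A
flight=R70: aircraft='A321' → outer ELSE → rest
flight=R87: aircraft='E190' → outer ELSE → rest
flight=R98: aircraft='A320' → outer ELSE → rest
flight=R99: aircraft='B787' → inner[delay_min < 197] → X

rest, rest, X, rest, rest, rest, X, X, A, rest, rest, rest, X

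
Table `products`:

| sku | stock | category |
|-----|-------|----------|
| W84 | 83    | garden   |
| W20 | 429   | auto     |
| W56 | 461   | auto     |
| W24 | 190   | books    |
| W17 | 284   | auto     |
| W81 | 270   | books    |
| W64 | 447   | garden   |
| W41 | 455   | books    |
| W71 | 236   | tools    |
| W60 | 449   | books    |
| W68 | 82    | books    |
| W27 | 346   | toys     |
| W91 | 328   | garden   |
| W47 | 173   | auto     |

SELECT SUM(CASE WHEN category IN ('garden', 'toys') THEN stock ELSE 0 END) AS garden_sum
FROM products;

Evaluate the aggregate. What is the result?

sku=W84: ✓ → 83
sku=W20: ✗
sku=W56: ✗
sku=W24: ✗
sku=W17: ✗
sku=W81: ✗
sku=W64: ✓ → 447
sku=W41: ✗
sku=W71: ✗
sku=W60: ✗
sku=W68: ✗
sku=W27: ✓ → 346
sku=W91: ✓ → 328
sku=W47: ✗
garden_sum = 83 + 447 + 346 + 328 = 1204

1204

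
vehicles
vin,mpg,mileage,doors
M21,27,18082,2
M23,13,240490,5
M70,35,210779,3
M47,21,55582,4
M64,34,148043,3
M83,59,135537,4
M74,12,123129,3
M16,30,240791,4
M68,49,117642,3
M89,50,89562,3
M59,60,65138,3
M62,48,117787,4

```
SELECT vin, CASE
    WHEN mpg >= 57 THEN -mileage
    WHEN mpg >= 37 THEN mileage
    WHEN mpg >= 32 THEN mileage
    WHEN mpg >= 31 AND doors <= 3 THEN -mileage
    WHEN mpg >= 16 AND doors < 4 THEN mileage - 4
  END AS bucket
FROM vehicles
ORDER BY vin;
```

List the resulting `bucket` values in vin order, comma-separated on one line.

NULL, 18078, NULL, NULL, -65138, 117787, 148043, 117642, 210779, NULL, -135537, 89562

vin=M16: (no match → NULL) → NULL
vin=M21: mpg >= 16 AND doors < 4 → 18078
vin=M23: (no match → NULL) → NULL
vin=M47: (no match → NULL) → NULL
vin=M59: mpg >= 57 → -65138
vin=M62: mpg >= 37 → 117787
vin=M64: mpg >= 32 → 148043
vin=M68: mpg >= 37 → 117642
vin=M70: mpg >= 32 → 210779
vin=M74: (no match → NULL) → NULL
vin=M83: mpg >= 57 → -135537
vin=M89: mpg >= 37 → 89562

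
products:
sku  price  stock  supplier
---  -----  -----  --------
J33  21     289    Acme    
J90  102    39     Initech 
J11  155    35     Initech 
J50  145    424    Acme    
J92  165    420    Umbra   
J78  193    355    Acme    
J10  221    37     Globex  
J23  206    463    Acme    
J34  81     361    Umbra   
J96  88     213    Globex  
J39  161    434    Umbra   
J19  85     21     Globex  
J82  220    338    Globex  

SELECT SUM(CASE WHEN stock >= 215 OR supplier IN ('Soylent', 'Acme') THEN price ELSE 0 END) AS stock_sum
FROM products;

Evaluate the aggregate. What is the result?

1192

sku=J33: ✓ → 21
sku=J90: ✗
sku=J11: ✗
sku=J50: ✓ → 145
sku=J92: ✓ → 165
sku=J78: ✓ → 193
sku=J10: ✗
sku=J23: ✓ → 206
sku=J34: ✓ → 81
sku=J96: ✗
sku=J39: ✓ → 161
sku=J19: ✗
sku=J82: ✓ → 220
stock_sum = 21 + 145 + 165 + 193 + 206 + 81 + 161 + 220 = 1192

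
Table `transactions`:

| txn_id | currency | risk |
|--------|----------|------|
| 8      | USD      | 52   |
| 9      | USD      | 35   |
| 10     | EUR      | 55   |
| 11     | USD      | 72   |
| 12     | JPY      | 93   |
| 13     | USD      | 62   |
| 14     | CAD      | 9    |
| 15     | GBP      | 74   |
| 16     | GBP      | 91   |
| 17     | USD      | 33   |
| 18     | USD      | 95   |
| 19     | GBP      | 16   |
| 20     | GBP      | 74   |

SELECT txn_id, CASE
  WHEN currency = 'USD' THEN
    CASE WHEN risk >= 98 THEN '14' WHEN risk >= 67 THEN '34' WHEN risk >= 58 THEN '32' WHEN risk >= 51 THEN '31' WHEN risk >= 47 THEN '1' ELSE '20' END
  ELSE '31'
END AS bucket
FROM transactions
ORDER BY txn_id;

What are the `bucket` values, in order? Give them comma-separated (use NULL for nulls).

txn_id=8: currency='USD' → inner[risk >= 51] → 31
txn_id=9: currency='USD' → inner[ELSE] → 20
txn_id=10: currency='EUR' → outer ELSE → 31
txn_id=11: currency='USD' → inner[risk >= 67] → 34
txn_id=12: currency='JPY' → outer ELSE → 31
txn_id=13: currency='USD' → inner[risk >= 58] → 32
txn_id=14: currency='CAD' → outer ELSE → 31
txn_id=15: currency='GBP' → outer ELSE → 31
txn_id=16: currency='GBP' → outer ELSE → 31
txn_id=17: currency='USD' → inner[ELSE] → 20
txn_id=18: currency='USD' → inner[risk >= 67] → 34
txn_id=19: currency='GBP' → outer ELSE → 31
txn_id=20: currency='GBP' → outer ELSE → 31

31, 20, 31, 34, 31, 32, 31, 31, 31, 20, 34, 31, 31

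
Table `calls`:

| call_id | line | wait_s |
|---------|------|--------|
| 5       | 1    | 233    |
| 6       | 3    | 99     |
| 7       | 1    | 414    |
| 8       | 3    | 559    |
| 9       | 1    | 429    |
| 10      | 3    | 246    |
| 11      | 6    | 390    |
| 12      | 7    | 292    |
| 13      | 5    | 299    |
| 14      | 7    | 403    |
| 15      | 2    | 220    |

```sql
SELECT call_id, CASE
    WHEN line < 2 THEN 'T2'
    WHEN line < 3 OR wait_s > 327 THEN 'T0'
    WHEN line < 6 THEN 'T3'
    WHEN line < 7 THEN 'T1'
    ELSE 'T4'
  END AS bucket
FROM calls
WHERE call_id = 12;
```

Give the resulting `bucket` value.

T4

call_id = 12: line=7, wait_s=292.
line < 2 → false
line < 3 OR wait_s > 327 → false
line < 6 → false
line < 7 → false
No prior WHEN matched → ELSE → T4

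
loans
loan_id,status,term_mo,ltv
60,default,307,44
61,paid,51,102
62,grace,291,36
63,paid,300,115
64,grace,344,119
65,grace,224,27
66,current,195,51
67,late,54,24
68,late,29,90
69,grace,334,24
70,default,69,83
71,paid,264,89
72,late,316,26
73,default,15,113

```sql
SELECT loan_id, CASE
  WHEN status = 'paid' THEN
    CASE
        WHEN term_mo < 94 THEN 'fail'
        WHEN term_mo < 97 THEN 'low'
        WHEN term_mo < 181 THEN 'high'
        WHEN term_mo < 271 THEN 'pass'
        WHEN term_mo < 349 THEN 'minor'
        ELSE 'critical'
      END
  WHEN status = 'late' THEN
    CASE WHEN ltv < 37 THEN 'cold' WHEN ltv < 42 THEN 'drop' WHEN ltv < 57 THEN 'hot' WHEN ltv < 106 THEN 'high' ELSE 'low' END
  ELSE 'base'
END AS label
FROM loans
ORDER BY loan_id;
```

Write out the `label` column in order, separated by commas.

base, fail, base, minor, base, base, base, cold, high, base, base, pass, cold, base

loan_id=60: status='default' → outer ELSE → base
loan_id=61: status='paid' → inner[term_mo < 94] → fail
loan_id=62: status='grace' → outer ELSE → base
loan_id=63: status='paid' → inner[term_mo < 349] → minor
loan_id=64: status='grace' → outer ELSE → base
loan_id=65: status='grace' → outer ELSE → base
loan_id=66: status='current' → outer ELSE → base
loan_id=67: status='late' → inner[ltv < 37] → cold
loan_id=68: status='late' → inner[ltv < 106] → high
loan_id=69: status='grace' → outer ELSE → base
loan_id=70: status='default' → outer ELSE → base
loan_id=71: status='paid' → inner[term_mo < 271] → pass
loan_id=72: status='late' → inner[ltv < 37] → cold
loan_id=73: status='default' → outer ELSE → base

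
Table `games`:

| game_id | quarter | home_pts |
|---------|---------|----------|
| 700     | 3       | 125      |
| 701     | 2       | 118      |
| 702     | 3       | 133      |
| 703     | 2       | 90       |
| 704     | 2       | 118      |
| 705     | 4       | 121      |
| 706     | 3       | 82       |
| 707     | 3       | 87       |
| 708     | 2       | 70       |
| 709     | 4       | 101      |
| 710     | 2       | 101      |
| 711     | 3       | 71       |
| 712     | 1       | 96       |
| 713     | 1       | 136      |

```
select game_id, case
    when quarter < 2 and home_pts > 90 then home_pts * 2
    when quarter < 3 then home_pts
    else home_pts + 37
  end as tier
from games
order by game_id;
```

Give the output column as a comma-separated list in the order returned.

162, 118, 170, 90, 118, 158, 119, 124, 70, 138, 101, 108, 192, 272

game_id=700: ELSE → 162
game_id=701: quarter < 3 → 118
game_id=702: ELSE → 170
game_id=703: quarter < 3 → 90
game_id=704: quarter < 3 → 118
game_id=705: ELSE → 158
game_id=706: ELSE → 119
game_id=707: ELSE → 124
game_id=708: quarter < 3 → 70
game_id=709: ELSE → 138
game_id=710: quarter < 3 → 101
game_id=711: ELSE → 108
game_id=712: quarter < 2 and home_pts > 90 → 192
game_id=713: quarter < 2 and home_pts > 90 → 272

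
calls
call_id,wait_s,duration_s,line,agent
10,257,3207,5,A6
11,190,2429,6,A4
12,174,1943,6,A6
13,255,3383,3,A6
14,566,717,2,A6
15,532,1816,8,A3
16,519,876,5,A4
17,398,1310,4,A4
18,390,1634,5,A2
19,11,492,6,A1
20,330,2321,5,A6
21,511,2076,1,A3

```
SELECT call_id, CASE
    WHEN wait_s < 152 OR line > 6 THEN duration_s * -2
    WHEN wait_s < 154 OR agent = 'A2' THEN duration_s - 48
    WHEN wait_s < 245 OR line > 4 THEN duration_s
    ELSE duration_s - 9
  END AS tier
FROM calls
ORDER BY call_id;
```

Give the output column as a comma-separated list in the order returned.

3207, 2429, 1943, 3374, 708, -3632, 876, 1301, 1586, -984, 2321, 2067

call_id=10: wait_s < 245 OR line > 4 → 3207
call_id=11: wait_s < 245 OR line > 4 → 2429
call_id=12: wait_s < 245 OR line > 4 → 1943
call_id=13: ELSE → 3374
call_id=14: ELSE → 708
call_id=15: wait_s < 152 OR line > 6 → -3632
call_id=16: wait_s < 245 OR line > 4 → 876
call_id=17: ELSE → 1301
call_id=18: wait_s < 154 OR agent = 'A2' → 1586
call_id=19: wait_s < 152 OR line > 6 → -984
call_id=20: wait_s < 245 OR line > 4 → 2321
call_id=21: ELSE → 2067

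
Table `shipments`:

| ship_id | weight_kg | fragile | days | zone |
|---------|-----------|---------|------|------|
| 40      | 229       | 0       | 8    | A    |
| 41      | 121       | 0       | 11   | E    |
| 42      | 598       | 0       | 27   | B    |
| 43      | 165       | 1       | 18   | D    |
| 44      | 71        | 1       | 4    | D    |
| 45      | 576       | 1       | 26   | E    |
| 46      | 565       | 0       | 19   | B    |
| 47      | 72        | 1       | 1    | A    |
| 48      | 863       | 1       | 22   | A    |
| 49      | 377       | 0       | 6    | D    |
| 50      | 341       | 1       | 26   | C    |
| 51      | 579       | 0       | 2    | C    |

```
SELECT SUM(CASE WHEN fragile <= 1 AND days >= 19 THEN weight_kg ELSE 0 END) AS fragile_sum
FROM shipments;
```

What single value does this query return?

ship_id=40: ✗
ship_id=41: ✗
ship_id=42: ✓ → 598
ship_id=43: ✗
ship_id=44: ✗
ship_id=45: ✓ → 576
ship_id=46: ✓ → 565
ship_id=47: ✗
ship_id=48: ✓ → 863
ship_id=49: ✗
ship_id=50: ✓ → 341
ship_id=51: ✗
fragile_sum = 598 + 576 + 565 + 863 + 341 = 2943

2943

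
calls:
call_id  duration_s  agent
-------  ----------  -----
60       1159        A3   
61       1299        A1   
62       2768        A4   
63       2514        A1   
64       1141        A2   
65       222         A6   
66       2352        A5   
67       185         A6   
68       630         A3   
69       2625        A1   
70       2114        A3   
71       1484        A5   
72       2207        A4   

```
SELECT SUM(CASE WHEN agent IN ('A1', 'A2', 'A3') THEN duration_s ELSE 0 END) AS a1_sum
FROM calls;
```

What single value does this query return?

call_id=60: ✓ → 1159
call_id=61: ✓ → 1299
call_id=62: ✗
call_id=63: ✓ → 2514
call_id=64: ✓ → 1141
call_id=65: ✗
call_id=66: ✗
call_id=67: ✗
call_id=68: ✓ → 630
call_id=69: ✓ → 2625
call_id=70: ✓ → 2114
call_id=71: ✗
call_id=72: ✗
a1_sum = 1159 + 1299 + 2514 + 1141 + 630 + 2625 + 2114 = 11482

11482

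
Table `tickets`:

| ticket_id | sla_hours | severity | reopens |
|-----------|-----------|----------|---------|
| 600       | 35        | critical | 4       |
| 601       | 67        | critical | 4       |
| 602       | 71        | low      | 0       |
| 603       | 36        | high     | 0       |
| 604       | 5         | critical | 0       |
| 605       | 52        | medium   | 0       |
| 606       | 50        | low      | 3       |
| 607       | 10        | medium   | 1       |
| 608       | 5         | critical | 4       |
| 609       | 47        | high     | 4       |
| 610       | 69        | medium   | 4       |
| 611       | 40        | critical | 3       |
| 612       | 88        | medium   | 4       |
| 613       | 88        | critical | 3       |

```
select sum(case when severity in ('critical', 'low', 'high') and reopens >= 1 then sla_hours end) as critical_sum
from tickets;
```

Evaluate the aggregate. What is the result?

ticket_id=600: ✓ → 35
ticket_id=601: ✓ → 67
ticket_id=602: ✗
ticket_id=603: ✗
ticket_id=604: ✗
ticket_id=605: ✗
ticket_id=606: ✓ → 50
ticket_id=607: ✗
ticket_id=608: ✓ → 5
ticket_id=609: ✓ → 47
ticket_id=610: ✗
ticket_id=611: ✓ → 40
ticket_id=612: ✗
ticket_id=613: ✓ → 88
critical_sum = 35 + 67 + 50 + 5 + 47 + 40 + 88 = 332

332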